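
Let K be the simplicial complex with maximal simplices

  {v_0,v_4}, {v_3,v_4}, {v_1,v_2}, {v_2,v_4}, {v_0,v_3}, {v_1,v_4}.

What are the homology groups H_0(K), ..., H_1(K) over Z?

We work with the vertex ordering v_0 < v_1 < v_2 < v_3 < v_4. The simplices of K, each written with vertices in increasing order, are:

  0-simplices (5): [v_0], [v_1], [v_2], [v_3], [v_4]
  1-simplices (6): [v_0,v_3], [v_0,v_4], [v_1,v_2], [v_1,v_4], [v_2,v_4], [v_3,v_4]

so the chain groups are C_0 ≅ Z^5, C_1 ≅ Z^6.

The boundary map ∂_1: C_1 → C_0 sends each edge [p,q] (with p < q) to q − p. For instance
  ∂[v_1,v_4] = [v_4] − [v_1].
This gives a 5×6 integer matrix of rank 4; reducing to Smith normal form yields diagonal entries (1,1,1,1).

Now H_k = ker ∂_k / im ∂_{k+1}, so:

  H_0: rank C_0 − rank ∂_1 = 5 − 4 = 1, and the invariant factors of ∂_1 are all 1, so H_0 ≅ Z.
  H_1: rank ker ∂_1 − rank ∂_2 = (6 − 4) − 0 = 2, and there is no ∂_2, so H_1 ≅ Z^2.

(K is a triangulation of a wedge of 2 circles.)

H_0 = Z,  H_1 = Z^2.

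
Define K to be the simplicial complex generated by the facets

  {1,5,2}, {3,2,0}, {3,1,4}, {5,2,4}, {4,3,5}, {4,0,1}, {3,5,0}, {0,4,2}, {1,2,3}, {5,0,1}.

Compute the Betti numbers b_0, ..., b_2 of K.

Take the total order 0 < 1 < 2 < 3 < 4 < 5 on the vertex set. Then K (dimension 2) consists of the simplices:

  0-simplices (6): [0], [1], [2], [3], [4], [5]
  1-simplices (15): [0,1], [0,2], [0,3], [0,4], [0,5], [1,2], [1,3], [1,4], [1,5], [2,3], [2,4], [2,5], [3,4], [3,5], [4,5]
  2-simplices (10): [0,1,4], [0,1,5], [0,2,3], [0,2,4], [0,3,5], [1,2,3], [1,2,5], [1,3,4], [2,4,5], [3,4,5]

giving chain groups C_0 ≅ Z^6, C_1 ≅ Z^15, C_2 ≅ Z^10.

The boundary map ∂_1: C_1 → C_0 sends each edge [p,q] (with p < q) to q − p. For instance
  ∂[2,3] = [3] − [2].
This gives a 6×15 integer matrix of rank 5; reducing to Smith normal form yields diagonal entries (1,1,1,1,1).

The boundary map ∂_2: C_2 → C_1 sends each 2-simplex [p,q,r] to [q,r] − [p,r] + [p,q]. For instance
  ∂[0,1,5] = [1,5] − [0,5] + [0,1],
  ∂[1,3,4] = [3,4] − [1,4] + [1,3].
The resulting 15×10 matrix has rank 10, and its Smith normal form has invariant factors (1,1,1,1,1,1,1,1,1,2).

Now H_k = ker ∂_k / im ∂_{k+1}, so:

  H_0: rank C_0 − rank ∂_1 = 6 − 5 = 1, and the invariant factors of ∂_1 are all 1, so H_0 ≅ Z.
  H_1: rank ker ∂_1 − rank ∂_2 = (15 − 5) − 10 = 0, and ∂_2 has invariant factor 2 > 1, so H_1 ≅ Z/2.
  H_2: rank ker ∂_2 − rank ∂_3 = (10 − 10) − 0 = 0, and there is no ∂_3, so H_2 ≅ 0.

As a check, the Euler characteristic is 6 − 15 + 10 = 1, which agrees with 1 − 0 + 0 = 1.

Hence the Betti numbers are b_0 = 1, b_1 = 0, b_2 = 0.

b_0 = 1, b_1 = 0, b_2 = 0.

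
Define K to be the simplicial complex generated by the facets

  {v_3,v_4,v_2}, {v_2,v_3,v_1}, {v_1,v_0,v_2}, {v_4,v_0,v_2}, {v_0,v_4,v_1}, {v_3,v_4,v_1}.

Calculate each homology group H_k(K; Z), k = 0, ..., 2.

H_0 = Z,  H_1 = 0,  H_2 = Z.

Take the total order v_0 < v_1 < v_2 < v_3 < v_4 on the vertex set. Then K (dimension 2) consists of the simplices:

  0-simplices (5): [v_0], [v_1], [v_2], [v_3], [v_4]
  1-simplices (9): [v_0,v_1], [v_0,v_2], [v_0,v_4], [v_1,v_2], [v_1,v_3], [v_1,v_4], [v_2,v_3], [v_2,v_4], [v_3,v_4]
  2-simplices (6): [v_0,v_1,v_2], [v_0,v_1,v_4], [v_0,v_2,v_4], [v_1,v_2,v_3], [v_1,v_3,v_4], [v_2,v_3,v_4]

Hence C_0 ≅ Z^5, C_1 ≅ Z^9, C_2 ≅ Z^6.

∂_1: C_1 → C_0 sends each edge [p,q] (with p < q) to q − p. For instance
  ∂[v_1,v_4] = [v_4] − [v_1].
As a 5×9 matrix over Z this has rank 4, with invariant factors (1,1,1,1).

∂_2: C_2 → C_1 maps a triangle to the signed sum of its edges. For instance
  ∂[v_2,v_3,v_4] = [v_3,v_4] − [v_2,v_4] + [v_2,v_3],
  ∂[v_0,v_1,v_4] = [v_1,v_4] − [v_0,v_4] + [v_0,v_1].
The resulting 9×6 matrix has rank 5, and its Smith normal form has invariant factors (1,1,1,1,1).

Reading off H_k = ker ∂_k / im ∂_{k+1}:

  H_0: rank C_0 − rank ∂_1 = 5 − 4 = 1, and the invariant factors of ∂_1 are all 1, so H_0 = Z.
  H_1: rank ker ∂_1 − rank ∂_2 = (9 − 4) − 5 = 0, and the invariant factors of ∂_2 are all 1, so H_1 = 0.
  H_2: rank ker ∂_2 − rank ∂_3 = (6 − 5) − 0 = 1, and there is no ∂_3, so H_2 = Z.

(K is a triangulation of the 2-sphere S^2.)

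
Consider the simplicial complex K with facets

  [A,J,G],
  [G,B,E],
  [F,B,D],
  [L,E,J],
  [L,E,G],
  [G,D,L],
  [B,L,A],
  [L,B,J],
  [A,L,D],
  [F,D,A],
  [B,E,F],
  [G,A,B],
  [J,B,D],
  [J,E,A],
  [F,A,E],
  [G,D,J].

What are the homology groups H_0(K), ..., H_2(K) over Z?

H_0 = Z,  H_1 = Z^2,  H_2 = Z.

Order the vertices as A < B < D < E < F < G < J < L. Listing each simplex with vertices in this order, K has dimension 2 with simplices:

  0-simplices (8): A, B, D, E, F, G, J, L
  1-simplices (24): AB, AD, AE, AF, AG, AJ, AL, BD, BE, BF, BG, BJ, BL, DF, DG, DJ, DL, EF, EG, EJ, EL, GJ, GL, JL
  2-simplices (16): ABG, ABL, ADF, ADL, AEF, AEJ, AGJ, BDF, BDJ, BEF, BEG, BJL, DGJ, DGL, EGL, EJL

giving chain groups C_0 ≅ Z^8, C_1 ≅ Z^24, C_2 ≅ Z^16.

∂_1: C_1 → C_0 sends each edge [p,q] (with p < q) to q − p. For instance
  ∂GJ = J − G.
As a 8×24 matrix over Z this has rank 7, with invariant factors (1,1,1,1,1,1,1).

∂_2: C_2 → C_1 maps a triangle to the signed sum of its edges. For instance
  ∂ADF = DF − AF + AD,
  ∂BEG = EG − BG + BE.
The resulting 24×16 matrix has rank 15, and its Smith normal form has invariant factors (1,1,1,1,1,1,1,1,1,1,1,1,1,1,1).

Reading off H_k = ker ∂_k / im ∂_{k+1}:

  H_0: rank C_0 − rank ∂_1 = 8 − 7 = 1, and the invariant factors of ∂_1 are all 1, so H_0 ≅ Z.
  H_1: rank ker ∂_1 − rank ∂_2 = (24 − 7) − 15 = 2, and the invariant factors of ∂_2 are all 1, so H_1 ≅ Z^2.
  H_2: rank ker ∂_2 − rank ∂_3 = (16 − 15) − 0 = 1, and there is no ∂_3, so H_2 ≅ Z.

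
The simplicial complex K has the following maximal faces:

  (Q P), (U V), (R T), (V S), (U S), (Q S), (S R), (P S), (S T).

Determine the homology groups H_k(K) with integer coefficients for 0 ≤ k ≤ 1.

H_0 = Z,  H_1 = Z^3.

K has 7 vertices, 9 edges.
rank ∂_0 = 0, rank ∂_1 = 6 ⇒ b_0 = 7 − 0 − 6 = 1; all invariant factors of ∂_1 are 1 so no torsion. So H_0 ≅ Z.
rank ∂_1 = 6, rank ∂_2 = 0 ⇒ b_1 = 9 − 6 − 0 = 3. So H_1 ≅ Z^3.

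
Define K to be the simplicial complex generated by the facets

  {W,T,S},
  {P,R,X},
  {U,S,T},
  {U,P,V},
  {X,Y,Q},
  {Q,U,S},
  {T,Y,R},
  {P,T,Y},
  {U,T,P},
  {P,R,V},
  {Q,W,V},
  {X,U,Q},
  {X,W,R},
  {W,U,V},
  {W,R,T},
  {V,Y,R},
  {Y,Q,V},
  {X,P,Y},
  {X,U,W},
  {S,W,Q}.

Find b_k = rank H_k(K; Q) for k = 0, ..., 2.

Fix the vertex order P < Q < R < S < T < U < V < W < X < Y and write every simplex with vertices in increasing order. Then dim K = 2 and the simplices of K are:

  0-simplices (10): P, Q, R, S, T, U, V, W, X, Y
  1-simplices (30): PR, PT, PU, PV, PX, PY, QS, QU, QV, QW, QX, QY, RT, RV, RW, RX, RY, ST, SU, SW, TU, TW, TY, UV, UW, UX, VW, VY, WX, XY
  2-simplices (20): PRV, PRX, PTU, PTY, PUV, PXY, QSU, QSW, QUX, QVW, QVY, QXY, RTW, RTY, RVY, RWX, STU, STW, UVW, UWX

Hence C_0 ≅ Z^10, C_1 ≅ Z^30, C_2 ≅ Z^20.

∂_1: C_1 → C_0 sends each edge [p,q] (with p < q) to q − p.
As a 10×30 matrix over Z this has rank 9, with invariant factors (1,1,1,1,1,1,1,1,1).

∂_2: C_2 → C_1 sends each 2-simplex [p,q,r] to [q,r] − [p,r] + [p,q]. For instance
  ∂QUX = UX − QX + QU,
  ∂RVY = VY − RY + RV.
The 30×20 boundary matrix has rank 20 and Smith normal form diag(1,1,1,1,1,1,1,1,1,1,1,1,1,1,1,1,1,1,1,2).

Computing H_k = (kernel of ∂_k) / (image of ∂_{k+1}):

  H_0: rank C_0 − rank ∂_1 = 10 − 9 = 1, and the invariant factors of ∂_1 are all 1, so H_0 = Z.
  H_1: rank ker ∂_1 − rank ∂_2 = (30 − 9) − 20 = 1, and ∂_2 has invariant factor 2 > 1, so H_1 = Z ⊕ Z/2Z.
  H_2: rank ker ∂_2 − rank ∂_3 = (20 − 20) − 0 = 0, and there is no ∂_3, so H_2 = 0.

Hence the Betti numbers are b_0 = 1, b_1 = 1, b_2 = 0.

b_0 = 1, b_1 = 1, b_2 = 0.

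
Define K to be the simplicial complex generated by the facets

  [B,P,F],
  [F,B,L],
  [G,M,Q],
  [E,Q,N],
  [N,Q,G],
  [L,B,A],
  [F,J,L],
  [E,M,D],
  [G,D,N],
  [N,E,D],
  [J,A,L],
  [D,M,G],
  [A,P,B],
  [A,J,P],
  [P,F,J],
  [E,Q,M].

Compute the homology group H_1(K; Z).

H_1 = 0.

Order the vertices as A < B < D < E < F < G < J < L < M < N < P < Q. Listing each simplex with vertices in this order, K has dimension 2 with simplices:

  0-simplices (12): A, B, D, E, F, G, J, L, M, N, P, Q
  1-simplices (24): AB, AJ, AL, AP, BF, BL, BP, DE, DG, DM, DN, EM, EN, EQ, FJ, FL, FP, GM, GN, GQ, JL, JP, MQ, NQ
  2-simplices (16): ABL, ABP, AJL, AJP, BFL, BFP, DEM, DEN, DGM, DGN, EMQ, ENQ, FJL, FJP, GMQ, GNQ

giving chain groups C_0 ≅ Z^12, C_1 ≅ Z^24, C_2 ≅ Z^16.

Boundary ∂_1: C_1 → C_0 maps an edge to its endpoints' difference, ∂[p,q] = q − p. For instance
  ∂JP = P − J.
The 12×24 boundary matrix has rank 10 and Smith normal form diag(1,1,1,1,1,1,1,1,1,1).

The boundary map ∂_2: C_2 → C_1 maps a triangle to the signed sum of its edges. For instance
  ∂ABL = BL − AL + AB,
  ∂BFP = FP − BP + BF.
This gives a 24×16 integer matrix of rank 14; reducing to Smith normal form yields diagonal entries (1,1,1,1,1,1,1,1,1,1,1,1,1,1).

Computing H_k = (kernel of ∂_k) / (image of ∂_{k+1}):

  H_1: rank ker ∂_1 − rank ∂_2 = (24 − 10) − 14 = 0, and the invariant factors of ∂_2 are all 1, so H_1 = 0.

(K is a triangulation of the disjoint union of the 2-sphere S^2 and the 2-sphere S^2.)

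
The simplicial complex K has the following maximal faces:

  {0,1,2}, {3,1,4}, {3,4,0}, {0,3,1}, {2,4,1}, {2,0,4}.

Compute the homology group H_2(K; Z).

Take the total order 0 < 1 < 2 < 3 < 4 on the vertex set. Then K (dimension 2) consists of the simplices:

  0-simplices (5): [0], [1], [2], [3], [4]
  1-simplices (9): [0,1], [0,2], [0,3], [0,4], [1,2], [1,3], [1,4], [2,4], [3,4]
  2-simplices (6): [0,1,2], [0,1,3], [0,2,4], [0,3,4], [1,2,4], [1,3,4]

so the chain groups are C_0 ≅ Z^5, C_1 ≅ Z^9, C_2 ≅ Z^6.

The boundary map ∂_1: C_1 → C_0 sends each edge [p,q] (with p < q) to q − p. For instance
  ∂[0,1] = [1] − [0].
As a 5×9 matrix over Z this has rank 4, with invariant factors (1,1,1,1).

Boundary ∂_2: C_2 → C_1 acts by ∂[p,q,r] = [q,r] − [p,r] + [p,q]. For instance
  ∂[1,2,4] = [2,4] − [1,4] + [1,2],
  ∂[0,1,2] = [1,2] − [0,2] + [0,1].
As a 9×6 matrix over Z this has rank 5, with invariant factors (1,1,1,1,1).

Reading off H_k = ker ∂_k / im ∂_{k+1}:

  H_2: rank ker ∂_2 − rank ∂_3 = (6 − 5) − 0 = 1, and there is no ∂_3, so H_2 = Z.

H_2 ≅ Z.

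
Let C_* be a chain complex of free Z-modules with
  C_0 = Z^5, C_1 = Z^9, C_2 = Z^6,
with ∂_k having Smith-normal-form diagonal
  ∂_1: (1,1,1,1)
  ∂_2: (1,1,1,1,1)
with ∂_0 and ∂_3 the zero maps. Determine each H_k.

H_0 ≅ Z,  H_1 = 0,  H_2 ≅ Z.

H_0: b_0 = 5 − 0 − 4 = 1; torsion from ∂_1 factors > 1: none. So H_0 ≅ Z.
H_1: b_1 = 9 − 4 − 5 = 0; torsion from ∂_2 factors > 1: none. So H_1 ≅ 0.
H_2: b_2 = 6 − 5 − 0 = 1; torsion from ∂_3 factors > 1: none. So H_2 ≅ Z.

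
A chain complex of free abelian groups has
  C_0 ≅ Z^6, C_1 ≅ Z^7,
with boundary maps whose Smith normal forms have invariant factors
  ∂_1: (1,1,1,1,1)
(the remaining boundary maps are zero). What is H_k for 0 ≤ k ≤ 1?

H_0 = Z,  H_1 = Z^2.

H_0: b_0 = 6 − 0 − 5 = 1; torsion from ∂_1 factors > 1: none. So H_0 = Z.
H_1: b_1 = 7 − 5 − 0 = 2; torsion from ∂_2 factors > 1: none. So H_1 = Z^2.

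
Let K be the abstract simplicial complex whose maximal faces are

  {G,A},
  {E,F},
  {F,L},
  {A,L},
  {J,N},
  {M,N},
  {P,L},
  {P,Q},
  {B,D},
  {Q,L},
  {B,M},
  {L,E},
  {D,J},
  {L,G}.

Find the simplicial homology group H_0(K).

H_0 = Z^2.

Order the vertices as A < B < D < E < F < G < J < L < M < N < P < Q. Listing each simplex with vertices in this order, K has dimension 1 with simplices:

  0-simplices (12): A, B, D, E, F, G, J, L, M, N, P, Q
  1-simplices (14): AG, AL, BD, BM, DJ, EF, EL, FL, GL, JN, LP, LQ, MN, PQ

Hence C_0 ≅ Z^12, C_1 ≅ Z^14.

The boundary map ∂_1: C_1 → C_0 sends each edge [p,q] (with p < q) to q − p.
The 12×14 boundary matrix has rank 10 and Smith normal form diag(1,1,1,1,1,1,1,1,1,1).

Computing H_k = (kernel of ∂_k) / (image of ∂_{k+1}):

  H_0: rank C_0 − rank ∂_1 = 12 − 10 = 2, and the invariant factors of ∂_1 are all 1, so H_0 ≅ Z^2.

(K is a triangulation of the disjoint union of a wedge of 3 circles and the circle S^1.)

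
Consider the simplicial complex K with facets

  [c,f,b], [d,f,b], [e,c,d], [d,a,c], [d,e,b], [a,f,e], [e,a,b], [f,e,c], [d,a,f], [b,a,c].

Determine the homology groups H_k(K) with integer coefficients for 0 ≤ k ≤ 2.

Take the total order a < b < c < d < e < f on the vertex set. Then K (dimension 2) consists of the simplices:

  0-simplices (6): a, b, c, d, e, f
  1-simplices (15): ab, ac, ad, ae, af, bc, bd, be, bf, cd, ce, cf, de, df, ef
  2-simplices (10): abc, abe, acd, adf, aef, bcf, bde, bdf, cde, cef

Hence C_0 ≅ Z^6, C_1 ≅ Z^15, C_2 ≅ Z^10.

Boundary ∂_1: C_1 → C_0 is given by ∂[p,q] = [q] − [p].
The resulting 6×15 matrix has rank 5, and its Smith normal form has invariant factors (1,1,1,1,1).

Boundary ∂_2: C_2 → C_1 acts by ∂[p,q,r] = [q,r] − [p,r] + [p,q]. For instance
  ∂aef = ef − af + ae,
  ∂bde = de − be + bd.
The 15×10 boundary matrix has rank 10 and Smith normal form diag(1,1,1,1,1,1,1,1,1,2).

Now H_k = ker ∂_k / im ∂_{k+1}, so:

  H_0: rank C_0 − rank ∂_1 = 6 − 5 = 1, and the invariant factors of ∂_1 are all 1, so H_0 ≅ Z.
  H_1: rank ker ∂_1 − rank ∂_2 = (15 − 5) − 10 = 0, and ∂_2 has invariant factor 2 > 1, so H_1 ≅ Z/2.
  H_2: rank ker ∂_2 − rank ∂_3 = (10 − 10) − 0 = 0, and there is no ∂_3, so H_2 ≅ 0.

H_0 = Z,  H_1 = Z/2,  H_2 = 0.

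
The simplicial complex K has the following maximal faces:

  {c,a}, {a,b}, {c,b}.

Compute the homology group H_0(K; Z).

K has 3 vertices, 3 edges.
rank ∂_0 = 0, rank ∂_1 = 2 ⇒ b_0 = 3 − 0 − 2 = 1; all invariant factors of ∂_1 are 1 so no torsion. So H_0 ≅ Z.

H_0 ≅ Z.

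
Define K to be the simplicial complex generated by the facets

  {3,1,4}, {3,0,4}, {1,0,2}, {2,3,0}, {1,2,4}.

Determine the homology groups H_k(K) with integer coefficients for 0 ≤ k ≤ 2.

We work with the vertex ordering 0 < 1 < 2 < 3 < 4. The simplices of K, each written with vertices in increasing order, are:

  0-simplices (5): [0], [1], [2], [3], [4]
  1-simplices (10): [0,1], [0,2], [0,3], [0,4], [1,2], [1,3], [1,4], [2,3], [2,4], [3,4]
  2-simplices (5): [0,1,2], [0,2,3], [0,3,4], [1,2,4], [1,3,4]

so the chain groups are C_0 ≅ Z^5, C_1 ≅ Z^10, C_2 ≅ Z^5.

Boundary ∂_1: C_1 → C_0 is given by ∂[p,q] = [q] − [p].
The resulting 5×10 matrix has rank 4, and its Smith normal form has invariant factors (1,1,1,1).

The boundary map ∂_2: C_2 → C_1 sends each 2-simplex [p,q,r] to [q,r] − [p,r] + [p,q]. For instance
  ∂[0,2,3] = [2,3] − [0,3] + [0,2],
  ∂[0,3,4] = [3,4] − [0,4] + [0,3].
As a 10×5 matrix over Z this has rank 5, with invariant factors (1,1,1,1,1).

From H_k ≅ ker(∂_k) / im(∂_{k+1}) we obtain:

  H_0: rank C_0 − rank ∂_1 = 5 − 4 = 1, and the invariant factors of ∂_1 are all 1, so H_0 ≅ Z.
  H_1: rank ker ∂_1 − rank ∂_2 = (10 − 4) − 5 = 1, and the invariant factors of ∂_2 are all 1, so H_1 ≅ Z.
  H_2: rank ker ∂_2 − rank ∂_3 = (5 − 5) − 0 = 0, and there is no ∂_3, so H_2 ≅ 0.

As a check, the Euler characteristic is 5 − 10 + 5 = 0, which agrees with 1 − 1 + 0 = 0.
(K is a triangulation of the Möbius band.)

H_0 ≅ Z,  H_1 ≅ Z,  H_2 = 0.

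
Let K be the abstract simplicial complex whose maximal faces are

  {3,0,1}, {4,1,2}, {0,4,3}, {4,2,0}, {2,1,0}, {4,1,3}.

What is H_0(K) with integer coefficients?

Take the total order 0 < 1 < 2 < 3 < 4 on the vertex set. Then K (dimension 2) consists of the simplices:

  0-simplices (5): [0], [1], [2], [3], [4]
  1-simplices (9): [0,1], [0,2], [0,3], [0,4], [1,2], [1,3], [1,4], [2,4], [3,4]
  2-simplices (6): [0,1,2], [0,1,3], [0,2,4], [0,3,4], [1,2,4], [1,3,4]

so the chain groups are C_0 ≅ Z^5, C_1 ≅ Z^9, C_2 ≅ Z^6.

Boundary ∂_1: C_1 → C_0 sends each edge [p,q] (with p < q) to q − p.
The 5×9 boundary matrix has rank 4 and Smith normal form diag(1,1,1,1).

∂_2: C_2 → C_1 acts by ∂[p,q,r] = [q,r] − [p,r] + [p,q]. For instance
  ∂[1,2,4] = [2,4] − [1,4] + [1,2],
  ∂[0,1,3] = [1,3] − [0,3] + [0,1].
The resulting 9×6 matrix has rank 5, and its Smith normal form has invariant factors (1,1,1,1,1).

Reading off H_k = ker ∂_k / im ∂_{k+1}:

  H_0: rank C_0 − rank ∂_1 = 5 − 4 = 1, and the invariant factors of ∂_1 are all 1, so H_0 ≅ Z.

(K is a triangulation of the 2-sphere S^2.)

H_0 ≅ Z.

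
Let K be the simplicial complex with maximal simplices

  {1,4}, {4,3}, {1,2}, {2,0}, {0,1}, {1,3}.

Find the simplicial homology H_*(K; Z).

H_0 = Z,  H_1 = Z^2.

K has 5 vertices, 6 edges.
rank ∂_0 = 0, rank ∂_1 = 4 ⇒ b_0 = 5 − 0 − 4 = 1; all invariant factors of ∂_1 are 1 so no torsion. So H_0 ≅ Z.
rank ∂_1 = 4, rank ∂_2 = 0 ⇒ b_1 = 6 − 4 − 0 = 2. So H_1 ≅ Z^2.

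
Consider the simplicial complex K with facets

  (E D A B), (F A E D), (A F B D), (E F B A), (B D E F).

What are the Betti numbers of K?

K has 5 vertices, 10 edges, 10 triangles, 5 3-simplices.
rank ∂_0 = 0, rank ∂_1 = 4 ⇒ b_0 = 5 − 0 − 4 = 1; all invariant factors of ∂_1 are 1 so no torsion. So H_0 = Z.
rank ∂_1 = 4, rank ∂_2 = 6 ⇒ b_1 = 10 − 4 − 6 = 0; all invariant factors of ∂_2 are 1 so no torsion. So H_1 = 0.
rank ∂_2 = 6, rank ∂_3 = 4 ⇒ b_2 = 10 − 6 − 4 = 0; all invariant factors of ∂_3 are 1 so no torsion. So H_2 = 0.
rank ∂_3 = 4, rank ∂_4 = 0 ⇒ b_3 = 5 − 4 − 0 = 1. So H_3 = Z.

b_0 = 1, b_1 = 0, b_2 = 0, b_3 = 1.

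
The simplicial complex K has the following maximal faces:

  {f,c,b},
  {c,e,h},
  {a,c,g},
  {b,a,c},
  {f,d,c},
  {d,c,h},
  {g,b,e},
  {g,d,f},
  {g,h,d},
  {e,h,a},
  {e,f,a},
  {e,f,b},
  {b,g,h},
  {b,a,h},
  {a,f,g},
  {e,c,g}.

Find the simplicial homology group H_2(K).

Fix the vertex order a < b < c < d < e < f < g < h and write every simplex with vertices in increasing order. Then dim K = 2 and the simplices of K are:

  0-simplices (8): a, b, c, d, e, f, g, h
  1-simplices (24): ab, ac, ae, af, ag, ah, bc, be, bf, bg, bh, cd, ce, cf, cg, ch, df, dg, dh, ef, eg, eh, fg, gh
  2-simplices (16): abc, abh, acg, aef, aeh, afg, bcf, bef, beg, bgh, cdf, cdh, ceg, ceh, dfg, dgh

Hence C_0 ≅ Z^8, C_1 ≅ Z^24, C_2 ≅ Z^16.

∂_1: C_1 → C_0 maps an edge to its endpoints' difference, ∂[p,q] = q − p. For instance
  ∂ae = e − a.
As a 8×24 matrix over Z this has rank 7, with invariant factors (1,1,1,1,1,1,1).

Boundary ∂_2: C_2 → C_1 maps a triangle to the signed sum of its edges. For instance
  ∂dfg = fg − dg + df,
  ∂abc = bc − ac + ab.
As a 24×16 matrix over Z this has rank 15, with invariant factors (1,1,1,1,1,1,1,1,1,1,1,1,1,1,1).

Now H_k = ker ∂_k / im ∂_{k+1}, so:

  H_2: rank ker ∂_2 − rank ∂_3 = (16 − 15) − 0 = 1, and there is no ∂_3, so H_2 = Z.

H_2 ≅ Z.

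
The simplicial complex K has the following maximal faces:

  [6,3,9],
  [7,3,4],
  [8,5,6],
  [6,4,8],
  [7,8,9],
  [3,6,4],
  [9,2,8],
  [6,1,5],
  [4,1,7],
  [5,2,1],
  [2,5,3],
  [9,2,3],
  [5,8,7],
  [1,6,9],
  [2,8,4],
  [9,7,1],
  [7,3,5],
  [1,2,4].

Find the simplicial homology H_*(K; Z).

H_0 ≅ Z,  H_1 ≅ Z^2,  H_2 ≅ Z.

Fix the vertex order 1 < 2 < 3 < 4 < 5 < 6 < 7 < 8 < 9 and write every simplex with vertices in increasing order. Then dim K = 2 and the simplices of K are:

  0-simplices (9): [1], [2], [3], [4], [5], [6], [7], [8], [9]
  1-simplices (27): (27 of them)
  2-simplices (18): [1,2,4], [1,2,5], [1,4,7], [1,5,6], [1,6,9], [1,7,9], [2,3,5], [2,3,9], [2,4,8], [2,8,9], [3,4,6], [3,4,7], [3,5,7], [3,6,9], [4,6,8], [5,6,8], [5,7,8], [7,8,9]

so the chain groups are C_0 ≅ Z^9, C_1 ≅ Z^27, C_2 ≅ Z^18.

∂_1: C_1 → C_0 maps an edge to its endpoints' difference, ∂[p,q] = q − p. For instance
  ∂[3,7] = [7] − [3].
The 9×27 boundary matrix has rank 8 and Smith normal form diag(1,1,1,1,1,1,1,1).

Boundary ∂_2: C_2 → C_1 maps a triangle to the signed sum of its edges. For instance
  ∂[2,8,9] = [8,9] − [2,9] + [2,8],
  ∂[1,7,9] = [7,9] − [1,9] + [1,7].
This gives a 27×18 integer matrix of rank 17; reducing to Smith normal form yields diagonal entries (1,1,1,1,1,1,1,1,1,1,1,1,1,1,1,1,1).

Computing H_k = (kernel of ∂_k) / (image of ∂_{k+1}):

  H_0: rank C_0 − rank ∂_1 = 9 − 8 = 1, and the invariant factors of ∂_1 are all 1, so H_0 ≅ Z.
  H_1: rank ker ∂_1 − rank ∂_2 = (27 − 8) − 17 = 2, and the invariant factors of ∂_2 are all 1, so H_1 ≅ Z^2.
  H_2: rank ker ∂_2 − rank ∂_3 = (18 − 17) − 0 = 1, and there is no ∂_3, so H_2 ≅ Z.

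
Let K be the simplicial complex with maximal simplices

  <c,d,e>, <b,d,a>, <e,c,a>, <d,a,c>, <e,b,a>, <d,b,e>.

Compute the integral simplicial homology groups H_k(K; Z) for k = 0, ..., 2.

H_0 = Z,  H_1 = 0,  H_2 = Z.

Fix the vertex order a < b < c < d < e and write every simplex with vertices in increasing order. Then dim K = 2 and the simplices of K are:

  0-simplices (5): a, b, c, d, e
  1-simplices (9): ab, ac, ad, ae, bd, be, cd, ce, de
  2-simplices (6): abd, abe, acd, ace, bde, cde

so the chain groups are C_0 ≅ Z^5, C_1 ≅ Z^9, C_2 ≅ Z^6.

∂_1: C_1 → C_0 maps an edge to its endpoints' difference, ∂[p,q] = q − p. For instance
  ∂cd = d − c.
As a 5×9 matrix over Z this has rank 4, with invariant factors (1,1,1,1).

The boundary map ∂_2: C_2 → C_1 maps a triangle to the signed sum of its edges. For instance
  ∂abd = bd − ad + ab,
  ∂cde = de − ce + cd.
As a 9×6 matrix over Z this has rank 5, with invariant factors (1,1,1,1,1).

Computing H_k = (kernel of ∂_k) / (image of ∂_{k+1}):

  H_0: rank C_0 − rank ∂_1 = 5 − 4 = 1, and the invariant factors of ∂_1 are all 1, so H_0 ≅ Z.
  H_1: rank ker ∂_1 − rank ∂_2 = (9 − 4) − 5 = 0, and the invariant factors of ∂_2 are all 1, so H_1 ≅ 0.
  H_2: rank ker ∂_2 − rank ∂_3 = (6 − 5) − 0 = 1, and there is no ∂_3, so H_2 ≅ Z.

As a check, the Euler characteristic is 5 − 9 + 6 = 2, which agrees with 1 − 0 + 1 = 2.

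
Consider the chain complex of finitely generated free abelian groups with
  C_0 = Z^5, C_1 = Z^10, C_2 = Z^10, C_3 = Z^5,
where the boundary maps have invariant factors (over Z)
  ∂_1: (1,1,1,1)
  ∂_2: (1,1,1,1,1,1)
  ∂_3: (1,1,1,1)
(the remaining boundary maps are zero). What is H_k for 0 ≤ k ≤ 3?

H_0: b_0 = 5 − 0 − 4 = 1; torsion from ∂_1 factors > 1: none. So H_0 = Z.
H_1: b_1 = 10 − 4 − 6 = 0; torsion from ∂_2 factors > 1: none. So H_1 = 0.
H_2: b_2 = 10 − 6 − 4 = 0; torsion from ∂_3 factors > 1: none. So H_2 = 0.
H_3: b_3 = 5 − 4 − 0 = 1; torsion from ∂_4 factors > 1: none. So H_3 = Z.

H_0 = Z,  H_1 = 0,  H_2 = 0,  H_3 = Z.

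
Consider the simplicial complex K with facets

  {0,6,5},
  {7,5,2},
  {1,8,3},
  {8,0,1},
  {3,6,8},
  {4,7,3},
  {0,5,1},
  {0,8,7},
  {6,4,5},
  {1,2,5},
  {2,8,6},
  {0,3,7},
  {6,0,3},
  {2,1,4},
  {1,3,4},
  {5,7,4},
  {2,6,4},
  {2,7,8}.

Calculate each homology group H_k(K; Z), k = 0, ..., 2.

H_0 = Z,  H_1 = Z ⊕ Z/2Z,  H_2 = 0.

We work with the vertex ordering 0 < 1 < 2 < 3 < 4 < 5 < 6 < 7 < 8. The simplices of K, each written with vertices in increasing order, are:

  0-simplices (9): [0], [1], [2], [3], [4], [5], [6], [7], [8]
  1-simplices (27): (27 of them)
  2-simplices (18): [0,1,5], [0,1,8], [0,3,6], [0,3,7], [0,5,6], [0,7,8], [1,2,4], [1,2,5], [1,3,4], [1,3,8], [2,4,6], [2,5,7], [2,6,8], [2,7,8], [3,4,7], [3,6,8], [4,5,6], [4,5,7]

so the chain groups are C_0 ≅ Z^9, C_1 ≅ Z^27, C_2 ≅ Z^18.

The boundary map ∂_1: C_1 → C_0 maps an edge to its endpoints' difference, ∂[p,q] = q − p. For instance
  ∂[3,8] = [8] − [3].
This gives a 9×27 integer matrix of rank 8; reducing to Smith normal form yields diagonal entries (1,1,1,1,1,1,1,1).

∂_2: C_2 → C_1 maps a triangle to the signed sum of its edges. For instance
  ∂[0,3,6] = [3,6] − [0,6] + [0,3],
  ∂[2,6,8] = [6,8] − [2,8] + [2,6].
The 27×18 boundary matrix has rank 18 and Smith normal form diag(1,1,1,1,1,1,1,1,1,1,1,1,1,1,1,1,1,2).

Computing H_k = (kernel of ∂_k) / (image of ∂_{k+1}):

  H_0: rank C_0 − rank ∂_1 = 9 − 8 = 1, and the invariant factors of ∂_1 are all 1, so H_0 ≅ Z.
  H_1: rank ker ∂_1 − rank ∂_2 = (27 − 8) − 18 = 1, and ∂_2 has invariant factor 2 > 1, so H_1 ≅ Z ⊕ Z/2Z.
  H_2: rank ker ∂_2 − rank ∂_3 = (18 − 18) − 0 = 0, and there is no ∂_3, so H_2 ≅ 0.

As a check, the Euler characteristic is 9 − 27 + 18 = 0, which agrees with 1 − 1 + 0 = 0.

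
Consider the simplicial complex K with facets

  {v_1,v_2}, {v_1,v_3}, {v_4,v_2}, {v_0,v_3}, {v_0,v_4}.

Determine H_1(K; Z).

Order the vertices as v_0 < v_1 < v_2 < v_3 < v_4. Listing each simplex with vertices in this order, K has dimension 1 with simplices:

  0-simplices (5): [v_0], [v_1], [v_2], [v_3], [v_4]
  1-simplices (5): [v_0,v_3], [v_0,v_4], [v_1,v_2], [v_1,v_3], [v_2,v_4]

so the chain groups are C_0 ≅ Z^5, C_1 ≅ Z^5.

∂_1: C_1 → C_0 sends each edge [p,q] (with p < q) to q − p. For instance
  ∂[v_0,v_4] = [v_4] − [v_0].
As a 5×5 matrix over Z this has rank 4, with invariant factors (1,1,1,1).

From H_k ≅ ker(∂_k) / im(∂_{k+1}) we obtain:

  H_1: rank ker ∂_1 − rank ∂_2 = (5 − 4) − 0 = 1, and there is no ∂_2, so H_1 ≅ Z.

H_1 = Z.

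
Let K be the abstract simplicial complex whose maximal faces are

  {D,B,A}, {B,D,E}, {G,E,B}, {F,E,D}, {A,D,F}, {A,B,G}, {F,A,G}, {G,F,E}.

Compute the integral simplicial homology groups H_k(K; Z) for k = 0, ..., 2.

Order the vertices as A < B < D < E < F < G. Listing each simplex with vertices in this order, K has dimension 2 with simplices:

  0-simplices (6): A, B, D, E, F, G
  1-simplices (12): AB, AD, AF, AG, BD, BE, BG, DE, DF, EF, EG, FG
  2-simplices (8): ABD, ABG, ADF, AFG, BDE, BEG, DEF, EFG

so the chain groups are C_0 ≅ Z^6, C_1 ≅ Z^12, C_2 ≅ Z^8.

Boundary ∂_1: C_1 → C_0 is given by ∂[p,q] = [q] − [p]. For instance
  ∂EF = F − E.
The 6×12 boundary matrix has rank 5 and Smith normal form diag(1,1,1,1,1).

The boundary map ∂_2: C_2 → C_1 maps a triangle to the signed sum of its edges. For instance
  ∂AFG = FG − AG + AF,
  ∂EFG = FG − EG + EF.
This gives a 12×8 integer matrix of rank 7; reducing to Smith normal form yields diagonal entries (1,1,1,1,1,1,1).

Now H_k = ker ∂_k / im ∂_{k+1}, so:

  H_0: rank C_0 − rank ∂_1 = 6 − 5 = 1, and the invariant factors of ∂_1 are all 1, so H_0 = Z.
  H_1: rank ker ∂_1 − rank ∂_2 = (12 − 5) − 7 = 0, and the invariant factors of ∂_2 are all 1, so H_1 = 0.
  H_2: rank ker ∂_2 − rank ∂_3 = (8 − 7) − 0 = 1, and there is no ∂_3, so H_2 = Z.

As a check, the Euler characteristic is 6 − 12 + 8 = 2, which agrees with 1 − 0 + 1 = 2.
(K is a triangulation of the 2-sphere S^2.)

H_0 ≅ Z,  H_1 = 0,  H_2 ≅ Z.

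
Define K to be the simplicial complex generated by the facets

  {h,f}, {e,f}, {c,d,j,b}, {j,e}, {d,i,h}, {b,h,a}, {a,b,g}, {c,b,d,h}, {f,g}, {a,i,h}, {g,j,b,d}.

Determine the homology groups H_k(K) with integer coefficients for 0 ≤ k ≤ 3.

H_0 = Z,  H_1 = Z^2,  H_2 = 0,  H_3 = 0.

Take the total order a < b < c < d < e < f < g < h < i < j on the vertex set. Then K (dimension 3) consists of the simplices:

  0-simplices (10): a, b, c, d, e, f, g, h, i, j
  1-simplices (22): ab, ag, ah, ai, bc, bd, bg, bh, bj, cd, ch, cj, dg, dh, di, dj, ef, ej, fg, fh, gj, hi
  2-simplices (14): abg, abh, ahi, bcd, bch, bcj, bdg, bdh, bdj, bgj, cdh, cdj, dgj, dhi
  3-simplices (3): bcdh, bcdj, bdgj

so the chain groups are C_0 ≅ Z^10, C_1 ≅ Z^22, C_2 ≅ Z^14, C_3 ≅ Z^3.

Boundary ∂_1: C_1 → C_0 sends each edge [p,q] (with p < q) to q − p. For instance
  ∂bg = g − b.
The resulting 10×22 matrix has rank 9, and its Smith normal form has invariant factors (1,1,1,1,1,1,1,1,1).

Boundary ∂_2: C_2 → C_1 sends each 2-simplex [p,q,r] to [q,r] − [p,r] + [p,q]. For instance
  ∂bcj = cj − bj + bc,
  ∂bcd = cd − bd + bc.
This gives a 22×14 integer matrix of rank 11; reducing to Smith normal form yields diagonal entries (1,1,1,1,1,1,1,1,1,1,1).

Boundary ∂_3: C_3 → C_2 sends each 3-simplex σ to the alternating sum Σ_i (−1)^i (σ with its i-th vertex removed). For instance
  ∂bcdj = cdj − bdj + bcj − bcd,
  ∂bcdh = cdh − bdh + bch − bcd.
As a 14×3 matrix over Z this has rank 3, with invariant factors (1,1,1).

Computing H_k = (kernel of ∂_k) / (image of ∂_{k+1}):

  H_0: rank C_0 − rank ∂_1 = 10 − 9 = 1, and the invariant factors of ∂_1 are all 1, so H_0 ≅ Z.
  H_1: rank ker ∂_1 − rank ∂_2 = (22 − 9) − 11 = 2, and the invariant factors of ∂_2 are all 1, so H_1 ≅ Z^2.
  H_2: rank ker ∂_2 − rank ∂_3 = (14 − 11) − 3 = 0, and the invariant factors of ∂_3 are all 1, so H_2 ≅ 0.
  H_3: rank ker ∂_3 − rank ∂_4 = (3 − 3) − 0 = 0, and there is no ∂_4, so H_3 ≅ 0.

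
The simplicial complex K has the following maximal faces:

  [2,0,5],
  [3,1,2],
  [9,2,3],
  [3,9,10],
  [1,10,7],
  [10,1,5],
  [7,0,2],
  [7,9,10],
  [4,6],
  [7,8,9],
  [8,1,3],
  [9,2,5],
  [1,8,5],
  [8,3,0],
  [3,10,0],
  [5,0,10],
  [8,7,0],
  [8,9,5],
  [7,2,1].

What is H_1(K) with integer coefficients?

Order the vertices as 0 < 1 < 2 < 3 < 4 < 5 < 6 < 7 < 8 < 9 < 10. Listing each simplex with vertices in this order, K has dimension 2 with simplices:

  0-simplices (11): [0], [1], [2], [3], [4], [5], [6], [7], [8], [9], [10]
  1-simplices (28): (28 of them)
  2-simplices (18): (18 of them)

so the chain groups are C_0 ≅ Z^11, C_1 ≅ Z^28, C_2 ≅ Z^18.

∂_1: C_1 → C_0 is given by ∂[p,q] = [q] − [p]. For instance
  ∂[2,5] = [5] − [2].
The resulting 11×28 matrix has rank 9, and its Smith normal form has invariant factors (1,1,1,1,1,1,1,1,1).

∂_2: C_2 → C_1 maps a triangle to the signed sum of its edges. For instance
  ∂[2,3,9] = [3,9] − [2,9] + [2,3],
  ∂[1,5,10] = [5,10] − [1,10] + [1,5].
The resulting 28×18 matrix has rank 17, and its Smith normal form has invariant factors (1,1,1,1,1,1,1,1,1,1,1,1,1,1,1,1,1).

Reading off H_k = ker ∂_k / im ∂_{k+1}:

  H_1: rank ker ∂_1 − rank ∂_2 = (28 − 9) − 17 = 2, and the invariant factors of ∂_2 are all 1, so H_1 = Z^2.

H_1 = Z^2.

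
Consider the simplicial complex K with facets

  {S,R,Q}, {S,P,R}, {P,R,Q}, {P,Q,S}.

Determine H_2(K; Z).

H_2 = Z.

Fix the vertex order P < Q < R < S and write every simplex with vertices in increasing order. Then dim K = 2 and the simplices of K are:

  0-simplices (4): P, Q, R, S
  1-simplices (6): PQ, PR, PS, QR, QS, RS
  2-simplices (4): PQR, PQS, PRS, QRS

so the chain groups are C_0 ≅ Z^4, C_1 ≅ Z^6, C_2 ≅ Z^4.

The boundary map ∂_1: C_1 → C_0 sends each edge [p,q] (with p < q) to q − p. For instance
  ∂PQ = Q − P.
The 4×6 boundary matrix has rank 3 and Smith normal form diag(1,1,1).

The boundary map ∂_2: C_2 → C_1 maps a triangle to the signed sum of its edges. For instance
  ∂PQR = QR − PR + PQ,
  ∂PQS = QS − PS + PQ.
The resulting 6×4 matrix has rank 3, and its Smith normal form has invariant factors (1,1,1).

From H_k ≅ ker(∂_k) / im(∂_{k+1}) we obtain:

  H_2: rank ker ∂_2 − rank ∂_3 = (4 − 3) − 0 = 1, and there is no ∂_3, so H_2 = Z.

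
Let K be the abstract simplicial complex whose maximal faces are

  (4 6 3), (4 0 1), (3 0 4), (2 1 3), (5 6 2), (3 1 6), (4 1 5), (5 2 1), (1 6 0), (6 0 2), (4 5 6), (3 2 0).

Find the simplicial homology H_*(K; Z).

Fix the vertex order 0 < 1 < 2 < 3 < 4 < 5 < 6 and write every simplex with vertices in increasing order. Then dim K = 2 and the simplices of K are:

  0-simplices (7): [0], [1], [2], [3], [4], [5], [6]
  1-simplices (18): [0,1], [0,2], [0,3], [0,4], [0,6], [1,2], [1,3], [1,4], [1,5], [1,6], [2,3], [2,5], [2,6], [3,4], [3,6], [4,5], [4,6], [5,6]
  2-simplices (12): [0,1,4], [0,1,6], [0,2,3], [0,2,6], [0,3,4], [1,2,3], [1,2,5], [1,3,6], [1,4,5], [2,5,6], [3,4,6], [4,5,6]

Hence C_0 ≅ Z^7, C_1 ≅ Z^18, C_2 ≅ Z^12.

Boundary ∂_1: C_1 → C_0 sends each edge [p,q] (with p < q) to q − p. For instance
  ∂[2,6] = [6] − [2].
The resulting 7×18 matrix has rank 6, and its Smith normal form has invariant factors (1,1,1,1,1,1).

∂_2: C_2 → C_1 sends each 2-simplex [p,q,r] to [q,r] − [p,r] + [p,q]. For instance
  ∂[1,2,3] = [2,3] − [1,3] + [1,2],
  ∂[0,2,6] = [2,6] − [0,6] + [0,2].
The resulting 18×12 matrix has rank 12, and its Smith normal form has invariant factors (1,1,1,1,1,1,1,1,1,1,1,2).

Computing H_k = (kernel of ∂_k) / (image of ∂_{k+1}):

  H_0: rank C_0 − rank ∂_1 = 7 − 6 = 1, and the invariant factors of ∂_1 are all 1, so H_0 = Z.
  H_1: rank ker ∂_1 − rank ∂_2 = (18 − 6) − 12 = 0, and ∂_2 has invariant factor 2 > 1, so H_1 = Z/2.
  H_2: rank ker ∂_2 − rank ∂_3 = (12 − 12) − 0 = 0, and there is no ∂_3, so H_2 = 0.

H_0 ≅ Z,  H_1 ≅ Z/2,  H_2 = 0.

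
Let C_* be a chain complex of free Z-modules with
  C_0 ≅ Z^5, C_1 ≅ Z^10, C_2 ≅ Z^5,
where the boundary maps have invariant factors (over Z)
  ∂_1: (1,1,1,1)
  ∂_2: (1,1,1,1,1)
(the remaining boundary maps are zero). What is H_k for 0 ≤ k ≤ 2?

H_0 = Z,  H_1 = Z,  H_2 = 0.

H_0: b_0 = 5 − 0 − 4 = 1; torsion from ∂_1 factors > 1: none. So H_0 = Z.
H_1: b_1 = 10 − 4 − 5 = 1; torsion from ∂_2 factors > 1: none. So H_1 = Z.
H_2: b_2 = 5 − 5 − 0 = 0; torsion from ∂_3 factors > 1: none. So H_2 = 0.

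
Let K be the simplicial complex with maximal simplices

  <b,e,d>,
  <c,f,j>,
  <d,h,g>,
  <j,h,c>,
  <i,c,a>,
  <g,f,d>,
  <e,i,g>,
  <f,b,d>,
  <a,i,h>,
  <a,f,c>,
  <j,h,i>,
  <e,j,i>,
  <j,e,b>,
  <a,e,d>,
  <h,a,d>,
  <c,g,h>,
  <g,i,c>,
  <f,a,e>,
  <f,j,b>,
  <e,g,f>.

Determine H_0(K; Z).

We work with the vertex ordering a < b < c < d < e < f < g < h < i < j. The simplices of K, each written with vertices in increasing order, are:

  0-simplices (10): a, b, c, d, e, f, g, h, i, j
  1-simplices (30): ac, ad, ae, af, ah, ai, bd, be, bf, bj, cf, cg, ch, ci, cj, de, df, dg, dh, ef, eg, ei, ej, fg, fj, gh, gi, hi, hj, ij
  2-simplices (20): acf, aci, ade, adh, aef, ahi, bde, bdf, bej, bfj, cfj, cgh, cgi, chj, dfg, dgh, efg, egi, eij, hij

giving chain groups C_0 ≅ Z^10, C_1 ≅ Z^30, C_2 ≅ Z^20.

∂_1: C_1 → C_0 sends each edge [p,q] (with p < q) to q − p. For instance
  ∂ah = h − a.
The 10×30 boundary matrix has rank 9 and Smith normal form diag(1,1,1,1,1,1,1,1,1).

∂_2: C_2 → C_1 acts by ∂[p,q,r] = [q,r] − [p,r] + [p,q]. For instance
  ∂cfj = fj − cj + cf,
  ∂acf = cf − af + ac.
This gives a 30×20 integer matrix of rank 20; reducing to Smith normal form yields diagonal entries (1,1,1,1,1,1,1,1,1,1,1,1,1,1,1,1,1,1,1,2).

Computing H_k = (kernel of ∂_k) / (image of ∂_{k+1}):

  H_0: rank C_0 − rank ∂_1 = 10 − 9 = 1, and the invariant factors of ∂_1 are all 1, so H_0 ≅ Z.

H_0 ≅ Z.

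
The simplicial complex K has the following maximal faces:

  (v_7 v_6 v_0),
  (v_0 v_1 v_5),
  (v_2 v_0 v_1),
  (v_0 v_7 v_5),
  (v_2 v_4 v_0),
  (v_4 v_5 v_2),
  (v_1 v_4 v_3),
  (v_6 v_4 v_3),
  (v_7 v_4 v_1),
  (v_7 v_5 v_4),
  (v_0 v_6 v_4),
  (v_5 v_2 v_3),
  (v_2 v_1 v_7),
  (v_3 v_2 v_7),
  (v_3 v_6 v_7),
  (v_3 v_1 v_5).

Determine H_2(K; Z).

Order the vertices as v_0 < v_1 < v_2 < v_3 < v_4 < v_5 < v_6 < v_7. Listing each simplex with vertices in this order, K has dimension 2 with simplices:

  0-simplices (8): [v_0], [v_1], [v_2], [v_3], [v_4], [v_5], [v_6], [v_7]
  1-simplices (24): (24 of them)
  2-simplices (16): (16 of them)

Hence C_0 ≅ Z^8, C_1 ≅ Z^24, C_2 ≅ Z^16.

The boundary map ∂_1: C_1 → C_0 sends each edge [p,q] (with p < q) to q − p. For instance
  ∂[v_4,v_5] = [v_5] − [v_4].
The resulting 8×24 matrix has rank 7, and its Smith normal form has invariant factors (1,1,1,1,1,1,1).

∂_2: C_2 → C_1 maps a triangle to the signed sum of its edges. For instance
  ∂[v_0,v_1,v_5] = [v_1,v_5] − [v_0,v_5] + [v_0,v_1],
  ∂[v_0,v_6,v_7] = [v_6,v_7] − [v_0,v_7] + [v_0,v_6].
The 24×16 boundary matrix has rank 15 and Smith normal form diag(1,1,1,1,1,1,1,1,1,1,1,1,1,1,1).

Reading off H_k = ker ∂_k / im ∂_{k+1}:

  H_2: rank ker ∂_2 − rank ∂_3 = (16 − 15) − 0 = 1, and there is no ∂_3, so H_2 ≅ Z.

H_2 = Z.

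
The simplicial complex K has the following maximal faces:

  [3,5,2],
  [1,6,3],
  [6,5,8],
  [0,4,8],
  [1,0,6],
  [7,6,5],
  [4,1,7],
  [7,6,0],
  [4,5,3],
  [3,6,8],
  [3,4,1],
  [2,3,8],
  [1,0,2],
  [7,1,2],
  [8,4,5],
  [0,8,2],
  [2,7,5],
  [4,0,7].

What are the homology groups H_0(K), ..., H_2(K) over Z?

Take the total order 0 < 1 < 2 < 3 < 4 < 5 < 6 < 7 < 8 on the vertex set. Then K (dimension 2) consists of the simplices:

  0-simplices (9): [0], [1], [2], [3], [4], [5], [6], [7], [8]
  1-simplices (27): (27 of them)
  2-simplices (18): [0,1,2], [0,1,6], [0,2,8], [0,4,7], [0,4,8], [0,6,7], [1,2,7], [1,3,4], [1,3,6], [1,4,7], [2,3,5], [2,3,8], [2,5,7], [3,4,5], [3,6,8], [4,5,8], [5,6,7], [5,6,8]

giving chain groups C_0 ≅ Z^9, C_1 ≅ Z^27, C_2 ≅ Z^18.

Boundary ∂_1: C_1 → C_0 sends each edge [p,q] (with p < q) to q − p. For instance
  ∂[2,8] = [8] − [2].
As a 9×27 matrix over Z this has rank 8, with invariant factors (1,1,1,1,1,1,1,1).

The boundary map ∂_2: C_2 → C_1 maps a triangle to the signed sum of its edges. For instance
  ∂[0,1,2] = [1,2] − [0,2] + [0,1],
  ∂[0,4,8] = [4,8] − [0,8] + [0,4].
This gives a 27×18 integer matrix of rank 18; reducing to Smith normal form yields diagonal entries (1,1,1,1,1,1,1,1,1,1,1,1,1,1,1,1,1,2).

Computing H_k = (kernel of ∂_k) / (image of ∂_{k+1}):

  H_0: rank C_0 − rank ∂_1 = 9 − 8 = 1, and the invariant factors of ∂_1 are all 1, so H_0 ≅ Z.
  H_1: rank ker ∂_1 − rank ∂_2 = (27 − 8) − 18 = 1, and ∂_2 has invariant factor 2 > 1, so H_1 ≅ Z ⊕ Z/2Z.
  H_2: rank ker ∂_2 − rank ∂_3 = (18 − 18) − 0 = 0, and there is no ∂_3, so H_2 ≅ 0.

H_0 = Z,  H_1 = Z ⊕ Z/2Z,  H_2 = 0.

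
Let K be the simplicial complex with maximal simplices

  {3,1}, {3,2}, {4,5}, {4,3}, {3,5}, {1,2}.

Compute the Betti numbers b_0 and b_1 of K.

We work with the vertex ordering 1 < 2 < 3 < 4 < 5. The simplices of K, each written with vertices in increasing order, are:

  0-simplices (5): [1], [2], [3], [4], [5]
  1-simplices (6): [1,2], [1,3], [2,3], [3,4], [3,5], [4,5]

Hence C_0 ≅ Z^5, C_1 ≅ Z^6.

∂_1: C_1 → C_0 sends each edge [p,q] (with p < q) to q − p.
As a 5×6 matrix over Z this has rank 4, with invariant factors (1,1,1,1).

Now H_k = ker ∂_k / im ∂_{k+1}, so:

  H_0: rank C_0 − rank ∂_1 = 5 − 4 = 1, and the invariant factors of ∂_1 are all 1, so H_0 = Z.
  H_1: rank ker ∂_1 − rank ∂_2 = (6 − 4) − 0 = 2, and there is no ∂_2, so H_1 = Z^2.

As a check, the Euler characteristic is 5 − 6 = -1, which agrees with 1 − 2 = -1.
(K is a triangulation of a wedge of 2 circles.)

Hence the Betti numbers are b_0 = 1, b_1 = 2.

b_0 = 1, b_1 = 2.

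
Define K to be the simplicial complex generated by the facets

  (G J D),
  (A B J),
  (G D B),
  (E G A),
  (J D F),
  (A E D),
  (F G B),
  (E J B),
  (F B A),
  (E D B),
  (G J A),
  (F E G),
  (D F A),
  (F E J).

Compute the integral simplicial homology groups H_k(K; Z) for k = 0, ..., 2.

H_0 = Z,  H_1 = Z^2,  H_2 = Z.

Take the total order A < B < D < E < F < G < J on the vertex set. Then K (dimension 2) consists of the simplices:

  0-simplices (7): A, B, D, E, F, G, J
  1-simplices (21): AB, AD, AE, AF, AG, AJ, BD, BE, BF, BG, BJ, DE, DF, DG, DJ, EF, EG, EJ, FG, FJ, GJ
  2-simplices (14): ABF, ABJ, ADE, ADF, AEG, AGJ, BDE, BDG, BEJ, BFG, DFJ, DGJ, EFG, EFJ

so the chain groups are C_0 ≅ Z^7, C_1 ≅ Z^21, C_2 ≅ Z^14.

Boundary ∂_1: C_1 → C_0 is given by ∂[p,q] = [q] − [p]. For instance
  ∂GJ = J − G.
The 7×21 boundary matrix has rank 6 and Smith normal form diag(1,1,1,1,1,1).

Boundary ∂_2: C_2 → C_1 sends each 2-simplex [p,q,r] to [q,r] − [p,r] + [p,q]. For instance
  ∂ABF = BF − AF + AB,
  ∂EFJ = FJ − EJ + EF.
The resulting 21×14 matrix has rank 13, and its Smith normal form has invariant factors (1,1,1,1,1,1,1,1,1,1,1,1,1).

Reading off H_k = ker ∂_k / im ∂_{k+1}:

  H_0: rank C_0 − rank ∂_1 = 7 − 6 = 1, and the invariant factors of ∂_1 are all 1, so H_0 = Z.
  H_1: rank ker ∂_1 − rank ∂_2 = (21 − 6) − 13 = 2, and the invariant factors of ∂_2 are all 1, so H_1 = Z^2.
  H_2: rank ker ∂_2 − rank ∂_3 = (14 − 13) − 0 = 1, and there is no ∂_3, so H_2 = Z.

(K is a triangulation of the torus T^2.)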